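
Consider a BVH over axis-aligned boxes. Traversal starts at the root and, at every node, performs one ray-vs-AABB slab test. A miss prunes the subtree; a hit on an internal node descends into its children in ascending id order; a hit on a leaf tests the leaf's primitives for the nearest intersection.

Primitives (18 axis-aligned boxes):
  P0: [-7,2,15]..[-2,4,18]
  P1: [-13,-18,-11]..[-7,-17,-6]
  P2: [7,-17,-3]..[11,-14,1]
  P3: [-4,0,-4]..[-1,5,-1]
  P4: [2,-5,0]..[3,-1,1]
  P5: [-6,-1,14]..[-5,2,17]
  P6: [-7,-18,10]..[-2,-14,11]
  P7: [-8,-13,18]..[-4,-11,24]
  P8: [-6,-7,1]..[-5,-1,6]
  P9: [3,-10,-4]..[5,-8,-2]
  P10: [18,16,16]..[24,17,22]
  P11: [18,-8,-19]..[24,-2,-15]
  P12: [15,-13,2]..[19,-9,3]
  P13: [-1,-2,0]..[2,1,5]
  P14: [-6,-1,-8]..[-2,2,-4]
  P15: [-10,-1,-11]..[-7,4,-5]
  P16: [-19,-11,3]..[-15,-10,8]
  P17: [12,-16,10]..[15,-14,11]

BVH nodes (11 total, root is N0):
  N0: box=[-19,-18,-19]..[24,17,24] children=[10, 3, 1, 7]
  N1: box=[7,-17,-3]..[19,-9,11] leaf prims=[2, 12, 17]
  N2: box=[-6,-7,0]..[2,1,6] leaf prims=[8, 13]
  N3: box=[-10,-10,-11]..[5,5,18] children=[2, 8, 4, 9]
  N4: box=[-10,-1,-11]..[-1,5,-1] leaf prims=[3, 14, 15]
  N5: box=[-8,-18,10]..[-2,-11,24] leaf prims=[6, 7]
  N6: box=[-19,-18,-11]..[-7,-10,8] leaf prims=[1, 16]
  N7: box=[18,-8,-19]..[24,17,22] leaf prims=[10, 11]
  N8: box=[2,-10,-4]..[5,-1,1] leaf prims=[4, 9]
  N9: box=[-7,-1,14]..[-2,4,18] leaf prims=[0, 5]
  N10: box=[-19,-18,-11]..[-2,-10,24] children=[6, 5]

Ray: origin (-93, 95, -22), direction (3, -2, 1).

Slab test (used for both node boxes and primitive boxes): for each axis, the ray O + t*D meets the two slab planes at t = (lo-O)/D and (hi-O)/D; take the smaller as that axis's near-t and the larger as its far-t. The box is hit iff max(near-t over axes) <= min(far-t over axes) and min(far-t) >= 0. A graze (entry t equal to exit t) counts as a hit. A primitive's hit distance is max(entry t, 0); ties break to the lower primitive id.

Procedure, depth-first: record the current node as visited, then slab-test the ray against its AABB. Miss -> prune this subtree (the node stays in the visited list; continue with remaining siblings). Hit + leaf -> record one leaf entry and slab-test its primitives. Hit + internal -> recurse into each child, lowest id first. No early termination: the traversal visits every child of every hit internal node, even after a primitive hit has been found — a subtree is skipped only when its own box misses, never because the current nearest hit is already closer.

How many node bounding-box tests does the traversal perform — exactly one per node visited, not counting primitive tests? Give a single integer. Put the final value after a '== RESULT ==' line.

Trace the traversal:
N0 x:[74/3,39] y:[39,113/2] z:[3,46] -> hit [39,39], descend [1, 3, 7, 10]
  N1 x:[100/3,112/3] y:[52,56] z:[19,33] -> miss, prune
  N3 x:[83/3,98/3] y:[45,105/2] z:[11,40] -> miss, prune
  N7 x:[37,39] y:[39,103/2] z:[3,44] -> hit [39,39] leaf, test {P10@t=39, P11(miss)}
  N10 x:[74/3,91/3] y:[105/2,113/2] z:[11,46] -> miss, prune

Summary -> nodes [0, 1, 3, 7, 10]; box-tests=5; leaf-entries=1; first=P10

== RESULT ==
5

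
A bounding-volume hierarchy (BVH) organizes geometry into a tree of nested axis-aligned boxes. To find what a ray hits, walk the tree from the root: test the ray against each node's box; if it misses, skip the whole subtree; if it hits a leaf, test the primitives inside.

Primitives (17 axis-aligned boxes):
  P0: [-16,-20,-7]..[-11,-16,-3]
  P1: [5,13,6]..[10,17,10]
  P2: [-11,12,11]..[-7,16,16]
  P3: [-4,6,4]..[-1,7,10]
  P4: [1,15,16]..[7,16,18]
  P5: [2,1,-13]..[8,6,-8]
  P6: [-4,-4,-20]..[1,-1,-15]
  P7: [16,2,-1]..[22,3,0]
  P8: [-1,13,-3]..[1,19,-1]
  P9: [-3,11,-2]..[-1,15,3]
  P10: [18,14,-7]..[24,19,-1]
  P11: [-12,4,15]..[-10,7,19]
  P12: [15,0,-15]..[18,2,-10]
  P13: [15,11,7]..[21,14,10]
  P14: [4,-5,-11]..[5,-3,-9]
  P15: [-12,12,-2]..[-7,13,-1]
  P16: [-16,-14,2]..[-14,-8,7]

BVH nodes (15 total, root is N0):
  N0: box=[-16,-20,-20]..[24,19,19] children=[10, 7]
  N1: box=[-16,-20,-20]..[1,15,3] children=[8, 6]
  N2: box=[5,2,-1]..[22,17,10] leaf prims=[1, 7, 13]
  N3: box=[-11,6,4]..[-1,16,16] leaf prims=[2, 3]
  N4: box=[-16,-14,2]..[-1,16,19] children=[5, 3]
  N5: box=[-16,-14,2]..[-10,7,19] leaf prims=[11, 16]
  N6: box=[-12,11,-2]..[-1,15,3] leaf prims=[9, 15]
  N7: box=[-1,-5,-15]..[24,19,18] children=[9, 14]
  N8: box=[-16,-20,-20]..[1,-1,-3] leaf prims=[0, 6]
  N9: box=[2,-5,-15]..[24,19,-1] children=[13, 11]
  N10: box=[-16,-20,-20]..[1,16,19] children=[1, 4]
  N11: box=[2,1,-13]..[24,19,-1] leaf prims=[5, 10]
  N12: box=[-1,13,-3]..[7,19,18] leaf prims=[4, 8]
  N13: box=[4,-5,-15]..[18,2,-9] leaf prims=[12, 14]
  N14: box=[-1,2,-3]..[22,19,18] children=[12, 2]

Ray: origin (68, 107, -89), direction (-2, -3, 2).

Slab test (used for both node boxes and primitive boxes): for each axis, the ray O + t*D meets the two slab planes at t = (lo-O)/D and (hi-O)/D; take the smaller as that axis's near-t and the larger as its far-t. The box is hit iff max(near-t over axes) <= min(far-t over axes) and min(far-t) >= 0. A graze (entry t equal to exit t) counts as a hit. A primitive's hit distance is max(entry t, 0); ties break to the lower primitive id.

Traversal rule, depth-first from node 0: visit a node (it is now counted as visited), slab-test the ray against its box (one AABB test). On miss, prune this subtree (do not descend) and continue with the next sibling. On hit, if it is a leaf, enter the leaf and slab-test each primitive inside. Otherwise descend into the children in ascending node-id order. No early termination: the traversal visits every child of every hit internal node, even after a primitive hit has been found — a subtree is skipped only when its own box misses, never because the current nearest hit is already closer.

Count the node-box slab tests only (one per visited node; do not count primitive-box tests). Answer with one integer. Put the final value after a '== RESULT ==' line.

Trace the traversal:
N0 x:[22,42] y:[88/3,127/3] z:[69/2,54] -> hit [69/2,42], descend [7, 10]
  N7 x:[22,69/2] y:[88/3,112/3] z:[37,107/2] -> miss, prune
  N10 x:[67/2,42] y:[91/3,127/3] z:[69/2,54] -> hit [69/2,42], descend [1, 4]
    N1 x:[67/2,42] y:[92/3,127/3] z:[69/2,46] -> hit [69/2,42], descend [6, 8]
      N6 x:[69/2,40] y:[92/3,32] z:[87/2,46] -> miss, prune
      N8 x:[67/2,42] y:[36,127/3] z:[69/2,43] -> hit [36,42] leaf, test {P0@t=41, P6@t=36}
    N4 x:[69/2,42] y:[91/3,121/3] z:[91/2,54] -> miss, prune

Summary -> nodes [0, 7, 10, 1, 6, 8, 4]; box-tests=7; leaf-entries=1; first=P6

== RESULT ==
7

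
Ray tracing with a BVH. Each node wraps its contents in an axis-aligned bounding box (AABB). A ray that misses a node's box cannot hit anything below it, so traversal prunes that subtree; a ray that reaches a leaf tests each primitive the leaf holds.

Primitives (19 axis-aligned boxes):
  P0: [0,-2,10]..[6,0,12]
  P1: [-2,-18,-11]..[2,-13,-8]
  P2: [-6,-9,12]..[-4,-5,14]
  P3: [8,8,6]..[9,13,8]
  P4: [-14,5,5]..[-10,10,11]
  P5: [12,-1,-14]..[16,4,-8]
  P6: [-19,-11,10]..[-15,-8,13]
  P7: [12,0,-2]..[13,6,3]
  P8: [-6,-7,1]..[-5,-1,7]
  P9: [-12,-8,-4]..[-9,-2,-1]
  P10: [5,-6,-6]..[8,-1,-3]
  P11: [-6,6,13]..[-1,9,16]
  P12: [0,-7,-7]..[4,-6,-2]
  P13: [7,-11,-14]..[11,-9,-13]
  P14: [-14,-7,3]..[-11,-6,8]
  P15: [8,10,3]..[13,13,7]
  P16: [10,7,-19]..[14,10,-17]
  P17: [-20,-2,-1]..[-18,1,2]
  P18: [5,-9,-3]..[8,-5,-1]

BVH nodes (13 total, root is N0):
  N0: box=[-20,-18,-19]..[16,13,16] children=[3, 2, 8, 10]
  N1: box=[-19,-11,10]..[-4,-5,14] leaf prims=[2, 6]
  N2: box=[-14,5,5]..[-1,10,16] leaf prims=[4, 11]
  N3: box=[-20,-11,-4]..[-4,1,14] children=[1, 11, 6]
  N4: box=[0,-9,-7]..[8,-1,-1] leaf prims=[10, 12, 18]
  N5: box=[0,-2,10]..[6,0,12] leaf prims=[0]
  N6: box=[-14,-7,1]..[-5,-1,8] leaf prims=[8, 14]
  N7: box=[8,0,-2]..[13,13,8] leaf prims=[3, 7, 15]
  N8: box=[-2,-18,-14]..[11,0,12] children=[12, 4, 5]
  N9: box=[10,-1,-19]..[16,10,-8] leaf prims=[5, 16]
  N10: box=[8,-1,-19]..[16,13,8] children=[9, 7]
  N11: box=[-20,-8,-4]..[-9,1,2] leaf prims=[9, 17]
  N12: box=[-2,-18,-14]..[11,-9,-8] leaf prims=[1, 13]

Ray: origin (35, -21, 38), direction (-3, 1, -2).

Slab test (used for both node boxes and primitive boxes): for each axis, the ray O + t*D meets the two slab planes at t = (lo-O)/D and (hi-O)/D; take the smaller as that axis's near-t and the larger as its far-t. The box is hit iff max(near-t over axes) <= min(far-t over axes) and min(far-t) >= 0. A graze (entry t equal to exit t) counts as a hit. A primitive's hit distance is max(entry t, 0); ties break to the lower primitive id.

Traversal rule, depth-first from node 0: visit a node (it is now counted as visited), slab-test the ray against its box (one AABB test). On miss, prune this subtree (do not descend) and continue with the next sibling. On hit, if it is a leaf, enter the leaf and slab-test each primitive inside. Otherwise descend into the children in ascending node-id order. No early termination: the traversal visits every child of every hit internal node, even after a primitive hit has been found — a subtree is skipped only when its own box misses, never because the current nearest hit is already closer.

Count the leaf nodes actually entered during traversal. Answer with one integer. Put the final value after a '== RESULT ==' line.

Walk:
N0 x:[19/3,55/3] y:[3,34] z:[11,57/2] -> hit [11,55/3], descend [2, 3, 8, 10]
  N2 x:[12,49/3] y:[26,31] z:[11,33/2] -> miss, prune
  N3 x:[13,55/3] y:[10,22] z:[12,21] -> hit [13,55/3], descend [1, 6, 11]
    N1 x:[13,18] y:[10,16] z:[12,14] -> hit [13,14] leaf, test {P2@t=13, P6(miss)}
    N6 x:[40/3,49/3] y:[14,20] z:[15,37/2] -> hit [15,49/3] leaf, test {P8(miss), P14(miss)}
    N11 x:[44/3,55/3] y:[13,22] z:[18,21] -> hit [18,55/3] leaf, test {P9(miss), P17(miss)}
  N8 x:[8,37/3] y:[3,21] z:[13,26] -> miss, prune
  N10 x:[19/3,9] y:[20,34] z:[15,57/2] -> miss, prune

8 AABB tests over nodes [0, 2, 3, 1, 6, 11, 8, 10]; 3 leaves entered; closest P2.

== RESULT ==
3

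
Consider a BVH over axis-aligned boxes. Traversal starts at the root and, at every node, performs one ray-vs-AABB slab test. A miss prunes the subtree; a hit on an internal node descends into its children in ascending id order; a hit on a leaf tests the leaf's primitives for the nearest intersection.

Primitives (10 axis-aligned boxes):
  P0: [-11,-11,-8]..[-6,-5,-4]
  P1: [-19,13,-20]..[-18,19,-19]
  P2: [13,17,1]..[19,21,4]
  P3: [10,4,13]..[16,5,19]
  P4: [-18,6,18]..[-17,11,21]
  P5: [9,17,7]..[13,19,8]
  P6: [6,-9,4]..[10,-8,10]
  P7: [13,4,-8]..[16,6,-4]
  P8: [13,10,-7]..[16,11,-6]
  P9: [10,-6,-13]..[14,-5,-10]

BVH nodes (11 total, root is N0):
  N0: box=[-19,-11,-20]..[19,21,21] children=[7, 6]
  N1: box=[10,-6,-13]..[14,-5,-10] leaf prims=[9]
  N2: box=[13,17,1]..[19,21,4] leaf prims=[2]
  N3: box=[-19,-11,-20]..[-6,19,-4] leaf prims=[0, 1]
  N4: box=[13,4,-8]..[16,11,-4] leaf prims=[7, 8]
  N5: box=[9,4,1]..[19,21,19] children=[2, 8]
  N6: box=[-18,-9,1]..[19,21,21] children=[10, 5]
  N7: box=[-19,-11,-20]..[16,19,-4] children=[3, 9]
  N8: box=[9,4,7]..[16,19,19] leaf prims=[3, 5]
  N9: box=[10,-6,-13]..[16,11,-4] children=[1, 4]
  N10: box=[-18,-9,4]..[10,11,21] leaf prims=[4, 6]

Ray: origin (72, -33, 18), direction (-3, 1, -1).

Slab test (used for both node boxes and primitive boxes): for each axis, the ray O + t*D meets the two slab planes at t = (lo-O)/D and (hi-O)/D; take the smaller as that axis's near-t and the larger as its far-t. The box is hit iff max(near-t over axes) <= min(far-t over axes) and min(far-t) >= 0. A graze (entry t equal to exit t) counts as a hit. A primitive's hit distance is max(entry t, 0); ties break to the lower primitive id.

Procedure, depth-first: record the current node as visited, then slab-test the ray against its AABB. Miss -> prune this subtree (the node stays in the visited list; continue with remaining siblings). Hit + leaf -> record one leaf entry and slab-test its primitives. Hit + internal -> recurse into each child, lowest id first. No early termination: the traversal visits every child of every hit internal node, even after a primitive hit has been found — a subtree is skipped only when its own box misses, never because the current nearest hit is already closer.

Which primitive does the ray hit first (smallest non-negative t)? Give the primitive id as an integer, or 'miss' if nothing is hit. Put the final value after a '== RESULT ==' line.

Trace the traversal:
N0 x:[53/3,91/3] y:[22,54] z:[-3,38] -> hit [22,91/3], descend [6, 7]
  N6 x:[53/3,30] y:[24,54] z:[-3,17] -> miss, prune
  N7 x:[56/3,91/3] y:[22,52] z:[22,38] -> hit [22,91/3], descend [3, 9]
    N3 x:[26,91/3] y:[22,52] z:[22,38] -> hit [26,91/3] leaf, test {P0@t=26, P1(miss)}
    N9 x:[56/3,62/3] y:[27,44] z:[22,31] -> miss, prune

5 AABB tests over nodes [0, 6, 7, 3, 9]; 1 leaf entered; closest P0.

== RESULT ==
0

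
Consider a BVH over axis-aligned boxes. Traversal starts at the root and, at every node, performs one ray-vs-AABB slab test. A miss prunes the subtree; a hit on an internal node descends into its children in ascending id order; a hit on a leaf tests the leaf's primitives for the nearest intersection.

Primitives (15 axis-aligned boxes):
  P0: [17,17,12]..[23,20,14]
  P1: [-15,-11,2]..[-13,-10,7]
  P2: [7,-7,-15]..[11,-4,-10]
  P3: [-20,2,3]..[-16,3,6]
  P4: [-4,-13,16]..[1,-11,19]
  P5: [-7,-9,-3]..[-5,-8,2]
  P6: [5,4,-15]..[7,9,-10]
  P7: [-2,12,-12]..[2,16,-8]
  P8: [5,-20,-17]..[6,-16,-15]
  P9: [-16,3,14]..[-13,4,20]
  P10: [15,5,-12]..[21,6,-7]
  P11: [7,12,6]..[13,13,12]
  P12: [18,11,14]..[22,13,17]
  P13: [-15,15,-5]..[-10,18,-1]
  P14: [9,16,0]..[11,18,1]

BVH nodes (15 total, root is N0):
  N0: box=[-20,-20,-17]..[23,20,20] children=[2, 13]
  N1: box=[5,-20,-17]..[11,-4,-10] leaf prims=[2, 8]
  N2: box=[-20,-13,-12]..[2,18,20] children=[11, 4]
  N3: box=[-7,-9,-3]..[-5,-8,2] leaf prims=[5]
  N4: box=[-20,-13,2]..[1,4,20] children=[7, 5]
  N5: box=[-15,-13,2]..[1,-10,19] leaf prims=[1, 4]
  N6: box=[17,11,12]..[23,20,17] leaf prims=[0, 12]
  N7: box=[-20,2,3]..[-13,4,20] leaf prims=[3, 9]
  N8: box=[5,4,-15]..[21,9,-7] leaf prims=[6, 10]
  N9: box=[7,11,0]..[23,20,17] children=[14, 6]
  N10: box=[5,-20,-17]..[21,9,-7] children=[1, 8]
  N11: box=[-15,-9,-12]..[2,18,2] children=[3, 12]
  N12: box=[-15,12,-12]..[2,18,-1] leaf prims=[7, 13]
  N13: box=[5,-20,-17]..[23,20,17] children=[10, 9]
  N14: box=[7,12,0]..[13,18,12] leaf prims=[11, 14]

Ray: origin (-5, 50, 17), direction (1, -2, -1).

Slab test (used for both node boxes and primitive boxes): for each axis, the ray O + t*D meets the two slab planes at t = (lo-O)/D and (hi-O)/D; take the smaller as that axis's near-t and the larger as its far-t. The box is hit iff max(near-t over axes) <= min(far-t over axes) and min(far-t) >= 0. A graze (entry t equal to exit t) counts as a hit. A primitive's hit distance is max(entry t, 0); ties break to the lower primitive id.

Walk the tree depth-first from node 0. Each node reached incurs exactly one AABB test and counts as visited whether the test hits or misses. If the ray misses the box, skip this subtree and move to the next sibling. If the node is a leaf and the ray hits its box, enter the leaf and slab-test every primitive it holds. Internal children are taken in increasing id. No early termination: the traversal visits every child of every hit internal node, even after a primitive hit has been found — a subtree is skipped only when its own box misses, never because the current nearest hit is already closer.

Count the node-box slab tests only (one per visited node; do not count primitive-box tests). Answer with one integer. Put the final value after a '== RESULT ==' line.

Trace the traversal:
N0 x:[-15,28] y:[15,35] z:[-3,34] -> hit [15,28], descend [2, 13]
  N2 x:[-15,7] y:[16,63/2] z:[-3,29] -> miss, prune
  N13 x:[10,28] y:[15,35] z:[0,34] -> hit [15,28], descend [9, 10]
    N9 x:[12,28] y:[15,39/2] z:[0,17] -> hit [15,17], descend [6, 14]
      N6 x:[22,28] y:[15,39/2] z:[0,5] -> miss, prune
      N14 x:[12,18] y:[16,19] z:[5,17] -> hit [16,17] leaf, test {P11(miss), P14@t=16}
    N10 x:[10,26] y:[41/2,35] z:[24,34] -> hit [24,26], descend [1, 8]
      N1 x:[10,16] y:[27,35] z:[27,34] -> miss, prune
      N8 x:[10,26] y:[41/2,23] z:[24,32] -> miss, prune

9 AABB tests over nodes [0, 2, 13, 9, 6, 14, 10, 1, 8]; 1 leaf entered; closest P14.

== RESULT ==
9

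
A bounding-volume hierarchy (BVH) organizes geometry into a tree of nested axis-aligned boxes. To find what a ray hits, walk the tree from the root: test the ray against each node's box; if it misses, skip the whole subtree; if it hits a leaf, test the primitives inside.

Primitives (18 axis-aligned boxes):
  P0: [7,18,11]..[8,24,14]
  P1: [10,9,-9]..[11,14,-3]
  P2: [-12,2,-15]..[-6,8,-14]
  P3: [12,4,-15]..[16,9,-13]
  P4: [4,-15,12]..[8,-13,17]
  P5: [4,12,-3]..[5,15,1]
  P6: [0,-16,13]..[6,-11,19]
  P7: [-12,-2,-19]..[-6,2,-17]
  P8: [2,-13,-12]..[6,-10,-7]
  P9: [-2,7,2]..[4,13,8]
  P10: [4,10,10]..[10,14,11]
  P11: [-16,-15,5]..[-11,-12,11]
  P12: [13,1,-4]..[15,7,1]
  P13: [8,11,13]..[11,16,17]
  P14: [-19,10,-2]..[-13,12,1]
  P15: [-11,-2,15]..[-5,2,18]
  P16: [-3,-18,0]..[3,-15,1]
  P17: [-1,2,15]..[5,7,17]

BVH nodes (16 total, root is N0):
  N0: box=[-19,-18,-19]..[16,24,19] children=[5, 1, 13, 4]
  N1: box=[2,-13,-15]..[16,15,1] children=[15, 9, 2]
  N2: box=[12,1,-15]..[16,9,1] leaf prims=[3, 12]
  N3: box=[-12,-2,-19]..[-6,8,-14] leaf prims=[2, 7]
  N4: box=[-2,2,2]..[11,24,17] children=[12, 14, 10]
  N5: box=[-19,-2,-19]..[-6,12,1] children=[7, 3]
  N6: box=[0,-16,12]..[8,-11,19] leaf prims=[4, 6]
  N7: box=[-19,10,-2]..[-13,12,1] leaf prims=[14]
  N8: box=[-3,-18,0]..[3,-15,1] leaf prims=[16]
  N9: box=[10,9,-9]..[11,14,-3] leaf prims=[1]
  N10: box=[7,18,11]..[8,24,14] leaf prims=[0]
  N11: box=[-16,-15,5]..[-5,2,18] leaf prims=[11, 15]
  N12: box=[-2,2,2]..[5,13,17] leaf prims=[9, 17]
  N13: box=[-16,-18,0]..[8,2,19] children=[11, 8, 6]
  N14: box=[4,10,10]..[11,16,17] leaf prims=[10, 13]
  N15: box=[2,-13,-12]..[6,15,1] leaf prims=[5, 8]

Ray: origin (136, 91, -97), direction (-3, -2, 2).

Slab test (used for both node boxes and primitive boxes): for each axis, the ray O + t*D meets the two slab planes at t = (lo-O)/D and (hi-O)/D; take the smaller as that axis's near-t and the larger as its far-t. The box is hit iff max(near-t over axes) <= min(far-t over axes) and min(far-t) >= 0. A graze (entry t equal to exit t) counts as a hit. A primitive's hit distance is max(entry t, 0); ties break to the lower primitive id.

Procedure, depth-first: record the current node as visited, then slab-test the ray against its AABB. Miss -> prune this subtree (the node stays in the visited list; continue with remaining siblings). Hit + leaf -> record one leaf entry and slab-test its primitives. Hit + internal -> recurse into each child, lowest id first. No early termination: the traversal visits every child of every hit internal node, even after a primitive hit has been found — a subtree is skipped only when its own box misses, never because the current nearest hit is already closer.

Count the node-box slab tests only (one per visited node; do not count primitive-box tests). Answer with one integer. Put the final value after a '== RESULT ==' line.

Walk:
N0 x:[40,155/3] y:[67/2,109/2] z:[39,58] -> hit [40,155/3], descend [1, 4, 5, 13]
  N1 x:[40,134/3] y:[38,52] z:[41,49] -> hit [41,134/3], descend [2, 9, 15]
    N2 x:[40,124/3] y:[41,45] z:[41,49] -> hit [41,124/3] leaf, test {P3@t=41, P12(miss)}
    N9 x:[125/3,42] y:[77/2,41] z:[44,47] -> miss, prune
    N15 x:[130/3,134/3] y:[38,52] z:[85/2,49] -> hit [130/3,134/3] leaf, test {P5(miss), P8(miss)}
  N4 x:[125/3,46] y:[67/2,89/2] z:[99/2,57] -> miss, prune
  N5 x:[142/3,155/3] y:[79/2,93/2] z:[39,49] -> miss, prune
  N13 x:[128/3,152/3] y:[89/2,109/2] z:[97/2,58] -> hit [97/2,152/3], descend [6, 8, 11]
    N6 x:[128/3,136/3] y:[51,107/2] z:[109/2,58] -> miss, prune
    N8 x:[133/3,139/3] y:[53,109/2] z:[97/2,49] -> miss, prune
    N11 x:[47,152/3] y:[89/2,53] z:[51,115/2] -> miss, prune

11 AABB tests over nodes [0, 1, 2, 9, 15, 4, 5, 13, 6, 8, 11]; 2 leaves entered; closest P3.

== RESULT ==
11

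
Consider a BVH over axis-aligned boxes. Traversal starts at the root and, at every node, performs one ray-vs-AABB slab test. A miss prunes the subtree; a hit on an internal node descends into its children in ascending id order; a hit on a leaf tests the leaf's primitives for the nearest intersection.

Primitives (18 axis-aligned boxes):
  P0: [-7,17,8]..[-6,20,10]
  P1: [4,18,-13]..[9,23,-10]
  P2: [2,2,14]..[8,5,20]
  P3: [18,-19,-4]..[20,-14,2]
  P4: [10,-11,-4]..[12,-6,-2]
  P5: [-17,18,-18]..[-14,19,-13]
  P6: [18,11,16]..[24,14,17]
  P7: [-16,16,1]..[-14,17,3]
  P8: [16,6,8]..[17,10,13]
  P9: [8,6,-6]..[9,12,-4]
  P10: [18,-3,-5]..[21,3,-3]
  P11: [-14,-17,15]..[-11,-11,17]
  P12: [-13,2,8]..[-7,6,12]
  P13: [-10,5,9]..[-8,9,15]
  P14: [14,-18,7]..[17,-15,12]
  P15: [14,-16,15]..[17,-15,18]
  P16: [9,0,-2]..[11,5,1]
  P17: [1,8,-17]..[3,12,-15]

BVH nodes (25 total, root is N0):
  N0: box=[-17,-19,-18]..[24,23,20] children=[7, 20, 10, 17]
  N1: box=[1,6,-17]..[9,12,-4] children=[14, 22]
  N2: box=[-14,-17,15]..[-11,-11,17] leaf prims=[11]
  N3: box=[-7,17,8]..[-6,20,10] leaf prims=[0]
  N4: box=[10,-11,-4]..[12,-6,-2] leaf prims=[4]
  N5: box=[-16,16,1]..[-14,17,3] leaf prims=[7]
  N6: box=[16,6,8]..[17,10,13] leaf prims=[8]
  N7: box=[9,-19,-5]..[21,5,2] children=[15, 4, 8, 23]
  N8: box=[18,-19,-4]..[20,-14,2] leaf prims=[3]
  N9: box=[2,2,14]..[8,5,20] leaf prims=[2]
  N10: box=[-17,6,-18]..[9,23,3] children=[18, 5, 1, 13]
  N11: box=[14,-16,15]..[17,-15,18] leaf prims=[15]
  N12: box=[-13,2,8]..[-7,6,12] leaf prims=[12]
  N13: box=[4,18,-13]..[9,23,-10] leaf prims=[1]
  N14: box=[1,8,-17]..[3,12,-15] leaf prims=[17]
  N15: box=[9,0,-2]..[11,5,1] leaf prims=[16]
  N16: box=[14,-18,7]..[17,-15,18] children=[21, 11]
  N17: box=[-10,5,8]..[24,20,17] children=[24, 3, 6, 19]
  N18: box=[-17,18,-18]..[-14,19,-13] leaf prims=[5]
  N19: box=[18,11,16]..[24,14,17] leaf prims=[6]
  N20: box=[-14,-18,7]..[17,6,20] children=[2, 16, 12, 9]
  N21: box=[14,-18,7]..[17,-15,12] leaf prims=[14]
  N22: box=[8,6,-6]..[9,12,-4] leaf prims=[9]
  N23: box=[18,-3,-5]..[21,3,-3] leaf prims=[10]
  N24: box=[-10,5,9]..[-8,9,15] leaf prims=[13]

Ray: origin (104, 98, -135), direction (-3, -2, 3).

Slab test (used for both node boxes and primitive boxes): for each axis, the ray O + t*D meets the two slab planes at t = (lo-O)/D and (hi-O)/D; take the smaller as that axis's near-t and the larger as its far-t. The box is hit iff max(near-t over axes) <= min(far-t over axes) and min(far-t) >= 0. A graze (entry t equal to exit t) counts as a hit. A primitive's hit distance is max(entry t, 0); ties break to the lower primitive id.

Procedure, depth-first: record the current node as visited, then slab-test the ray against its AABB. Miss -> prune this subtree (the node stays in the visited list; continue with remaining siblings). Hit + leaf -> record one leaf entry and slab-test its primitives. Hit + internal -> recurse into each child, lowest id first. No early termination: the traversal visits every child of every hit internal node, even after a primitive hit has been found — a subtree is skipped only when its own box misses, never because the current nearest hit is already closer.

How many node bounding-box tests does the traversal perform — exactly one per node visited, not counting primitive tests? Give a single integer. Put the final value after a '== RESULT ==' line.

Traverse from the root:
N0 x:[80/3,121/3] y:[75/2,117/2] z:[39,155/3] -> hit [39,121/3], descend [7, 10, 17, 20]
  N7 x:[83/3,95/3] y:[93/2,117/2] z:[130/3,137/3] -> miss, prune
  N10 x:[95/3,121/3] y:[75/2,46] z:[39,46] -> hit [39,121/3], descend [1, 5, 13, 18]
    N1 x:[95/3,103/3] y:[43,46] z:[118/3,131/3] -> miss, prune
    N5 x:[118/3,40] y:[81/2,41] z:[136/3,46] -> miss, prune
    N13 x:[95/3,100/3] y:[75/2,40] z:[122/3,125/3] -> miss, prune
    N18 x:[118/3,121/3] y:[79/2,40] z:[39,122/3] -> hit [79/2,40] leaf, test {P5@t=79/2}
  N17 x:[80/3,38] y:[39,93/2] z:[143/3,152/3] -> miss, prune
  N20 x:[29,118/3] y:[46,58] z:[142/3,155/3] -> miss, prune

9 AABB tests over nodes [0, 7, 10, 1, 5, 13, 18, 17, 20]; 1 leaf entered; closest P5.

== RESULT ==
9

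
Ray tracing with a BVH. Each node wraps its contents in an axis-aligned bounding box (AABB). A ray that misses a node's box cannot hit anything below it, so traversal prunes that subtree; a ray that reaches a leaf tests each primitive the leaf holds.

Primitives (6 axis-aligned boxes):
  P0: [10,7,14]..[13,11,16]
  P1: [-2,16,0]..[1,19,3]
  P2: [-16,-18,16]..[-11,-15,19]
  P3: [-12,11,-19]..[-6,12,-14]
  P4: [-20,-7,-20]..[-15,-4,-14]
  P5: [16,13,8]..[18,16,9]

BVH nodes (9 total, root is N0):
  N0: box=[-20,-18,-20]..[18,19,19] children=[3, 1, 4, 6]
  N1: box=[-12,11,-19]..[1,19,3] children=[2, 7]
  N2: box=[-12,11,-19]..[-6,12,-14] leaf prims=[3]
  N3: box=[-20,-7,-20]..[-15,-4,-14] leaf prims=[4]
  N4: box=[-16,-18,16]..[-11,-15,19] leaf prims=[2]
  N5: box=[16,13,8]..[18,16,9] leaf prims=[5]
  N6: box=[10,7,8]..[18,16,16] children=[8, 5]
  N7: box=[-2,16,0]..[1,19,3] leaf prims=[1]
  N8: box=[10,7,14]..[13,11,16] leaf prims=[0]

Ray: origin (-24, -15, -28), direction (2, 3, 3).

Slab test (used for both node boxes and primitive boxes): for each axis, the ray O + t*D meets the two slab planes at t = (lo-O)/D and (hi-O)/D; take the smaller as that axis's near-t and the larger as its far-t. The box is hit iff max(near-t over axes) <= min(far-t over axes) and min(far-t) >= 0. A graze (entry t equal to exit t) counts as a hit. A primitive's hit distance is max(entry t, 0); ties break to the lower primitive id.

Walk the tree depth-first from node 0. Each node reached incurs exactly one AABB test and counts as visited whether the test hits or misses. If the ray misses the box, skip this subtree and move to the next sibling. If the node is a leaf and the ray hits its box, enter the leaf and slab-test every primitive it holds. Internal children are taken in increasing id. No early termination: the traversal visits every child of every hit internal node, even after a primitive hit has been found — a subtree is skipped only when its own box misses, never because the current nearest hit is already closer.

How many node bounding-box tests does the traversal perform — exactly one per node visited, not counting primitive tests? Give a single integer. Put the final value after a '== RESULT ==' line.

Trace the traversal:
N0 x:[2,21] y:[-1,34/3] z:[8/3,47/3] -> hit [8/3,34/3], descend [1, 3, 4, 6]
  N1 x:[6,25/2] y:[26/3,34/3] z:[3,31/3] -> hit [26/3,31/3], descend [2, 7]
    N2 x:[6,9] y:[26/3,9] z:[3,14/3] -> miss, prune
    N7 x:[11,25/2] y:[31/3,34/3] z:[28/3,31/3] -> miss, prune
  N3 x:[2,9/2] y:[8/3,11/3] z:[8/3,14/3] -> hit [8/3,11/3] leaf, test {P4@t=8/3}
  N4 x:[4,13/2] y:[-1,0] z:[44/3,47/3] -> miss, prune
  N6 x:[17,21] y:[22/3,31/3] z:[12,44/3] -> miss, prune

Visited [0, 1, 2, 7, 3, 4, 6]. Tests: 7 box, 1 leaf. Nearest: P4.

== RESULT ==
7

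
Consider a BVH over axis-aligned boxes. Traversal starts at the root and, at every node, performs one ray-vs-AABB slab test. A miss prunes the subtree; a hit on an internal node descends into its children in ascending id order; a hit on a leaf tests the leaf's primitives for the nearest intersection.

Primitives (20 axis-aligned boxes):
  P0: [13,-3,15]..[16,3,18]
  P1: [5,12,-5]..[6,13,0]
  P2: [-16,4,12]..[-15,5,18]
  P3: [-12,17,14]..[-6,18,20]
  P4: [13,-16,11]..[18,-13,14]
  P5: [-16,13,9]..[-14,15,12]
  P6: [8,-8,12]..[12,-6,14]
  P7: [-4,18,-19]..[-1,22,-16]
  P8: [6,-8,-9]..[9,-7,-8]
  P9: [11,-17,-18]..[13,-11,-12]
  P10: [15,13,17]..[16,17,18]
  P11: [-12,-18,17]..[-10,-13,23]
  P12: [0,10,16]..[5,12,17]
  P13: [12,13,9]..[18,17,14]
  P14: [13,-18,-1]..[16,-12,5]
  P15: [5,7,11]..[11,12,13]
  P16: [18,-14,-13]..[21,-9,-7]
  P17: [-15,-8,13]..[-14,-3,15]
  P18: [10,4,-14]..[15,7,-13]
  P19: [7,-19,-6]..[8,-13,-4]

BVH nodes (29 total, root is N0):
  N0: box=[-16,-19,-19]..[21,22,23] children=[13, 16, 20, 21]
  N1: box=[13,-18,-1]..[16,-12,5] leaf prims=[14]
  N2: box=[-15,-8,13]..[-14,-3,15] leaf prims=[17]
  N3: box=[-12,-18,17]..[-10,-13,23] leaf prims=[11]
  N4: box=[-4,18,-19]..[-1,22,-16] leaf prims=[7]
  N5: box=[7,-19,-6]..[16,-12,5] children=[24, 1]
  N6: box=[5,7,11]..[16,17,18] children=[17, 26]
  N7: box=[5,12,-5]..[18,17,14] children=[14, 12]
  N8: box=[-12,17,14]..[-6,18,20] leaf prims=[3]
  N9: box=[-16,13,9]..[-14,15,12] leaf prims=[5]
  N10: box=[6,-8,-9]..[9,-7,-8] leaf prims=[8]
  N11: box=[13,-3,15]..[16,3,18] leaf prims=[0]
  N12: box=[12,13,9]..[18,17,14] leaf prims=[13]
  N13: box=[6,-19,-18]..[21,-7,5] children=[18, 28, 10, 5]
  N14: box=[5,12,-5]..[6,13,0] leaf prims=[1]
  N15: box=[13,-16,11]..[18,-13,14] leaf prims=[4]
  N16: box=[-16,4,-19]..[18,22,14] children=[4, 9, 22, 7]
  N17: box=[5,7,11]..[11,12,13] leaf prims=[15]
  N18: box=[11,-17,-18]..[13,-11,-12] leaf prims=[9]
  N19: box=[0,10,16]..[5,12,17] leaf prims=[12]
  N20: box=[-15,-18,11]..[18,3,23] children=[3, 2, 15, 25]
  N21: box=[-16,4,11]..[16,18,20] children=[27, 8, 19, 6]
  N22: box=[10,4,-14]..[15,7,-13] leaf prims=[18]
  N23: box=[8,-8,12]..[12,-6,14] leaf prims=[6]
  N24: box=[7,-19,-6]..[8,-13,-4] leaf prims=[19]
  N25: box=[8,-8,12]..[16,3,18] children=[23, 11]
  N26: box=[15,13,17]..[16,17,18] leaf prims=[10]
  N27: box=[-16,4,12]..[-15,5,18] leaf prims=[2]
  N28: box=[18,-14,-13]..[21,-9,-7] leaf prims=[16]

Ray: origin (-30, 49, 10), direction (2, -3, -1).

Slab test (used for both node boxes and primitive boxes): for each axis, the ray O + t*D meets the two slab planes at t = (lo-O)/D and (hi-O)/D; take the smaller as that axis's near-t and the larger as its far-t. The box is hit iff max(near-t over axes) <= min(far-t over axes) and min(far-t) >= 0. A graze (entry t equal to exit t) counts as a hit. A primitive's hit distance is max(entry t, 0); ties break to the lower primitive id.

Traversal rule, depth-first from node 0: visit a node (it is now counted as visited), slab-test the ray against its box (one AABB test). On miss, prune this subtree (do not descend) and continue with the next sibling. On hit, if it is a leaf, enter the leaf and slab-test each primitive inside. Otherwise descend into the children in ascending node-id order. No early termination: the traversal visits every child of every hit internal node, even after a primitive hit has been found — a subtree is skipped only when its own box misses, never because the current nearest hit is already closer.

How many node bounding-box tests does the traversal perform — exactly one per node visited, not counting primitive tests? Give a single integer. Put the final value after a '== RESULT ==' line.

Trace the traversal:
N0 x:[7,51/2] y:[9,68/3] z:[-13,29] -> hit [9,68/3], descend [13, 16, 20, 21]
  N13 x:[18,51/2] y:[56/3,68/3] z:[5,28] -> hit [56/3,68/3], descend [5, 10, 18, 28]
    N5 x:[37/2,23] y:[61/3,68/3] z:[5,16] -> miss, prune
    N10 x:[18,39/2] y:[56/3,19] z:[18,19] -> hit [56/3,19] leaf, test {P8@t=56/3}
    N18 x:[41/2,43/2] y:[20,22] z:[22,28] -> miss, prune
    N28 x:[24,51/2] y:[58/3,21] z:[17,23] -> miss, prune
  N16 x:[7,24] y:[9,15] z:[-4,29] -> hit [9,15], descend [4, 7, 9, 22]
    N4 x:[13,29/2] y:[9,31/3] z:[26,29] -> miss, prune
    N7 x:[35/2,24] y:[32/3,37/3] z:[-4,15] -> miss, prune
    N9 x:[7,8] y:[34/3,12] z:[-2,1] -> miss, prune
    N22 x:[20,45/2] y:[14,15] z:[23,24] -> miss, prune
  N20 x:[15/2,24] y:[46/3,67/3] z:[-13,-1] -> miss, prune
  N21 x:[7,23] y:[31/3,15] z:[-10,-1] -> miss, prune

Summary -> nodes [0, 13, 5, 10, 18, 28, 16, 4, 7, 9, 22, 20, 21]; box-tests=13; leaf-entries=1; first=P8

== RESULT ==
13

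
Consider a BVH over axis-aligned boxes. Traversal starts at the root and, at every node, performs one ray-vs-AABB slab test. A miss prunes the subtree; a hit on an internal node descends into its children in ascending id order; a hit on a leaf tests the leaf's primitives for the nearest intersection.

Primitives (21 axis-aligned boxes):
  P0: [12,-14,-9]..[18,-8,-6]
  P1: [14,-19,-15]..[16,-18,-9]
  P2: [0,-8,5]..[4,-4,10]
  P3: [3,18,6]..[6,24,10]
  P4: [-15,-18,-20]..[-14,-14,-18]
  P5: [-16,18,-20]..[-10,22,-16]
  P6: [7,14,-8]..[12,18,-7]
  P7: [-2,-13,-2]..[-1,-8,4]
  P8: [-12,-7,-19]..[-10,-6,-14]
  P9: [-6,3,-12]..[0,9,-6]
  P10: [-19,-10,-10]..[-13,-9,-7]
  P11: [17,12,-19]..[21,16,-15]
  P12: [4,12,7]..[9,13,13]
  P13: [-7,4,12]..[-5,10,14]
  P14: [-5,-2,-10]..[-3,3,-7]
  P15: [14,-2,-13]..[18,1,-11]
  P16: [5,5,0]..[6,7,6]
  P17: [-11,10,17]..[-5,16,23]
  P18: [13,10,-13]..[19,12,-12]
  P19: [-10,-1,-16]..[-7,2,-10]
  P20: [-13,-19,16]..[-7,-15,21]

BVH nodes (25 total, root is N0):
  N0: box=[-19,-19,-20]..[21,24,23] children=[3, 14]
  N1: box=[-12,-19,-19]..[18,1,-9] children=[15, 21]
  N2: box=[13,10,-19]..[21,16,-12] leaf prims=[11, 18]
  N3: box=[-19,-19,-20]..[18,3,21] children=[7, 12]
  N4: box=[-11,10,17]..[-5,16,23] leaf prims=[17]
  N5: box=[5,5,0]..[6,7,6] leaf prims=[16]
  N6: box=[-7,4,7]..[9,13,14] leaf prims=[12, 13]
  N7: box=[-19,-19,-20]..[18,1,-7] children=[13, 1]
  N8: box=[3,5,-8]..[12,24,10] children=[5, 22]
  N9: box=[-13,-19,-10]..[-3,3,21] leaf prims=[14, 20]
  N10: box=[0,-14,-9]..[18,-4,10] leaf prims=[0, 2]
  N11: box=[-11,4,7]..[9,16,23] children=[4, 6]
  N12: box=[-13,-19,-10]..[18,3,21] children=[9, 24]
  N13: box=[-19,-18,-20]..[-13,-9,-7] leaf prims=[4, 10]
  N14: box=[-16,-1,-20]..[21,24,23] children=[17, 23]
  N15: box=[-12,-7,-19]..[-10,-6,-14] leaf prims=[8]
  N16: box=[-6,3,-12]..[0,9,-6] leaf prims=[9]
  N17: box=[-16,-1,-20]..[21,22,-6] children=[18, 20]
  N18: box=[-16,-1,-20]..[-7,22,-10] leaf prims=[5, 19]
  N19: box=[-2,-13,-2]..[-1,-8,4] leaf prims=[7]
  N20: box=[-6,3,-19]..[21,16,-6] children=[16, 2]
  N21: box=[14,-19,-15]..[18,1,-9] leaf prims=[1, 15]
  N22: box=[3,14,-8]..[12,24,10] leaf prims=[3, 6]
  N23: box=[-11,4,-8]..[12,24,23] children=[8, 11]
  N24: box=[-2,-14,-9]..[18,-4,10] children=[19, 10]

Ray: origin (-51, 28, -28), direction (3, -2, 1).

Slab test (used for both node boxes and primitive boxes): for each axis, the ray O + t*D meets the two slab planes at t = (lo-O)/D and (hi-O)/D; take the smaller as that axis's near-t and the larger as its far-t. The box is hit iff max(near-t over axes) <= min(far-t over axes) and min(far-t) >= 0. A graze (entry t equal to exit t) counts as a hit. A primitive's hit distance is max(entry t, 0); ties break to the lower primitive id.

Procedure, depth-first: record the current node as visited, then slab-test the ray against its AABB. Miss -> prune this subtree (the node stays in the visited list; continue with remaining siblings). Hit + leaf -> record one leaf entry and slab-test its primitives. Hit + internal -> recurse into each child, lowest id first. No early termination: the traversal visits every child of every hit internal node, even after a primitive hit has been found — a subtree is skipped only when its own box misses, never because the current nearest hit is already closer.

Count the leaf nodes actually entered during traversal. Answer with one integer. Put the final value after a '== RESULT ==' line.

Trace the traversal:
N0 x:[32/3,24] y:[2,47/2] z:[8,51] -> hit [32/3,47/2], descend [3, 14]
  N3 x:[32/3,23] y:[25/2,47/2] z:[8,49] -> hit [25/2,23], descend [7, 12]
    N7 x:[32/3,23] y:[27/2,47/2] z:[8,21] -> hit [27/2,21], descend [1, 13]
      N1 x:[13,23] y:[27/2,47/2] z:[9,19] -> hit [27/2,19], descend [15, 21]
        N15 x:[13,41/3] y:[17,35/2] z:[9,14] -> miss, prune
        N21 x:[65/3,23] y:[27/2,47/2] z:[13,19] -> miss, prune
      N13 x:[32/3,38/3] y:[37/2,23] z:[8,21] -> miss, prune
    N12 x:[38/3,23] y:[25/2,47/2] z:[18,49] -> hit [18,23], descend [9, 24]
      N9 x:[38/3,16] y:[25/2,47/2] z:[18,49] -> miss, prune
      N24 x:[49/3,23] y:[16,21] z:[19,38] -> hit [19,21], descend [10, 19]
        N10 x:[17,23] y:[16,21] z:[19,38] -> hit [19,21] leaf, test {P0@t=21, P2(miss)}
        N19 x:[49/3,50/3] y:[18,41/2] z:[26,32] -> miss, prune
  N14 x:[35/3,24] y:[2,29/2] z:[8,51] -> hit [35/3,29/2], descend [17, 23]
    N17 x:[35/3,24] y:[3,29/2] z:[8,22] -> hit [35/3,29/2], descend [18, 20]
      N18 x:[35/3,44/3] y:[3,29/2] z:[8,18] -> hit [35/3,29/2] leaf, test {P5(miss), P19@t=41/3}
      N20 x:[15,24] y:[6,25/2] z:[9,22] -> miss, prune
    N23 x:[40/3,21] y:[2,12] z:[20,51] -> miss, prune

17 AABB tests over nodes [0, 3, 7, 1, 15, 21, 13, 12, 9, 24, 10, 19, 14, 17, 18, 20, 23]; 2 leaves entered; closest P19.

== RESULT ==
2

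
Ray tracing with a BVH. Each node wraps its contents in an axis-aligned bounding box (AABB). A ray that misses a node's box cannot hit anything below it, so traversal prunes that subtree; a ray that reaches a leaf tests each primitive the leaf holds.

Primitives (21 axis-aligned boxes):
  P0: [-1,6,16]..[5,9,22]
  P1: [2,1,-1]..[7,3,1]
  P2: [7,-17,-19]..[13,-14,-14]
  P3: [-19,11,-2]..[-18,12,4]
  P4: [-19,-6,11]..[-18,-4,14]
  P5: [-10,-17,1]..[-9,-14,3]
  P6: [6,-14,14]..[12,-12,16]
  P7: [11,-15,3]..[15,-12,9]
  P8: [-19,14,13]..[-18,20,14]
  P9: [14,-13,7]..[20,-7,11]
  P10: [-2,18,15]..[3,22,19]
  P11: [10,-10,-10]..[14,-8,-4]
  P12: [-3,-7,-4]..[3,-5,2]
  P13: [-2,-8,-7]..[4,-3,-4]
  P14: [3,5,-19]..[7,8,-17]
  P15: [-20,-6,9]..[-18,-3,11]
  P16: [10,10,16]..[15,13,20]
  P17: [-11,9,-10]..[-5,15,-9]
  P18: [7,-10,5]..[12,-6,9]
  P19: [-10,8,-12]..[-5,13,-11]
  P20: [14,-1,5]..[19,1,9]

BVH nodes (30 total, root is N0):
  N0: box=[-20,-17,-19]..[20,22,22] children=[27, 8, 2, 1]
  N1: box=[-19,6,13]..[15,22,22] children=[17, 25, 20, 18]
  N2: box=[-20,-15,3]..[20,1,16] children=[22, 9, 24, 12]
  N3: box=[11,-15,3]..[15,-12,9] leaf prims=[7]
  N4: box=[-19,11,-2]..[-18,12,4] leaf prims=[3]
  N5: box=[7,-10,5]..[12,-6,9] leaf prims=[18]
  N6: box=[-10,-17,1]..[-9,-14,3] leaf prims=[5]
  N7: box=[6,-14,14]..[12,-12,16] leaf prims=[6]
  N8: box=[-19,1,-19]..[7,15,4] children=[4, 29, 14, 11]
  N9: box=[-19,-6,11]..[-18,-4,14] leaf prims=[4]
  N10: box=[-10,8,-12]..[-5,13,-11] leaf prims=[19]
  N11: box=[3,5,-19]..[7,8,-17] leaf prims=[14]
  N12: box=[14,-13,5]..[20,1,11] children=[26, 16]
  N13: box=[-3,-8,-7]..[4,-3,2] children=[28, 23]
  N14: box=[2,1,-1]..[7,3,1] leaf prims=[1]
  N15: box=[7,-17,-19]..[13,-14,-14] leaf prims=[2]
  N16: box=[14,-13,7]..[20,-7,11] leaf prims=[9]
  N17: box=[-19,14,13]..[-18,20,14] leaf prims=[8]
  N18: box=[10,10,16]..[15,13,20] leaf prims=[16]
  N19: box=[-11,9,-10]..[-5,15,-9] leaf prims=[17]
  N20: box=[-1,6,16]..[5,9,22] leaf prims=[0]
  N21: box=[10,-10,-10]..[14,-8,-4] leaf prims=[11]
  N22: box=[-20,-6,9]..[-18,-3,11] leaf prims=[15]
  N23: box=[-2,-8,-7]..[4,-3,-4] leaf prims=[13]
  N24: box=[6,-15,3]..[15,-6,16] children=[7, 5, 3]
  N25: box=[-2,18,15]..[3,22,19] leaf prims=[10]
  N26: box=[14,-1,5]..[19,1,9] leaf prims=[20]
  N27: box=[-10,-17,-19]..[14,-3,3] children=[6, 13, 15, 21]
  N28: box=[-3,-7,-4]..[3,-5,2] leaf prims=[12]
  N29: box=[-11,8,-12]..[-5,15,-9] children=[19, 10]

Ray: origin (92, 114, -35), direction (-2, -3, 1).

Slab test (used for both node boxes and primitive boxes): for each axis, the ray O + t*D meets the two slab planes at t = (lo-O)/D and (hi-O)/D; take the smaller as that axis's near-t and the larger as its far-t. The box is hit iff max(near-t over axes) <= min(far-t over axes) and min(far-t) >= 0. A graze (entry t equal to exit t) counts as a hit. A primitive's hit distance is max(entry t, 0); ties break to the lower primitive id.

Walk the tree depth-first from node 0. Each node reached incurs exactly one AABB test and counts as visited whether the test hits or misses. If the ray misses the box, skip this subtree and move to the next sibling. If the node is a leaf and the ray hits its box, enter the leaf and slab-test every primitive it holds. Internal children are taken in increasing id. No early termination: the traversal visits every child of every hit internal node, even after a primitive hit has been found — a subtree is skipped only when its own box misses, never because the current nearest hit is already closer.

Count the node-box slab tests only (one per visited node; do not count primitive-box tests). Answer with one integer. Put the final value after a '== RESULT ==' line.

Traverse from the root:
N0 x:[36,56] y:[92/3,131/3] z:[16,57] -> hit [36,131/3], descend [1, 2, 8, 27]
  N1 x:[77/2,111/2] y:[92/3,36] z:[48,57] -> miss, prune
  N2 x:[36,56] y:[113/3,43] z:[38,51] -> hit [38,43], descend [9, 12, 22, 24]
    N9 x:[55,111/2] y:[118/3,40] z:[46,49] -> miss, prune
    N12 x:[36,39] y:[113/3,127/3] z:[40,46] -> miss, prune
    N22 x:[55,56] y:[39,40] z:[44,46] -> miss, prune
    N24 x:[77/2,43] y:[40,43] z:[38,51] -> hit [40,43], descend [3, 5, 7]
      N3 x:[77/2,81/2] y:[42,43] z:[38,44] -> miss, prune
      N5 x:[40,85/2] y:[40,124/3] z:[40,44] -> hit [40,124/3] leaf, test {P18@t=40}
      N7 x:[40,43] y:[42,128/3] z:[49,51] -> miss, prune
  N8 x:[85/2,111/2] y:[33,113/3] z:[16,39] -> miss, prune
  N27 x:[39,51] y:[39,131/3] z:[16,38] -> miss, prune

12 AABB tests over nodes [0, 1, 2, 9, 12, 22, 24, 3, 5, 7, 8, 27]; 1 leaf entered; closest P18.

== RESULT ==
12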